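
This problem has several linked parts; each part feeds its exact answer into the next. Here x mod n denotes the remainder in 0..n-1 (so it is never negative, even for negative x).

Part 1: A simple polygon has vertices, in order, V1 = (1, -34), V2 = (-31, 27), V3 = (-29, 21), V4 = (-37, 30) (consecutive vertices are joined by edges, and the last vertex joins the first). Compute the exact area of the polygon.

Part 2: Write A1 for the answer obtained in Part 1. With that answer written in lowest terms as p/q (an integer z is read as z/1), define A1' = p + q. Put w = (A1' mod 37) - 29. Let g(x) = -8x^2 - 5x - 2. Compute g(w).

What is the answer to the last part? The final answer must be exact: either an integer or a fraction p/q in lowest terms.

Part 1: cross terms: (1*27 - -31*-34)=-1027, (-31*21 - -29*27)=132, (-29*30 - -37*21)=-93, (-37*-34 - 1*30)=1228; twice the area = |240| = 240; area = 120; answer 120
Part 2: A1 = 120; threaded value p + q = 121; w = -19; -8*(-19)^2 - 5*(-19)^1 - 2 = (-2888) + (95) + (-2) = -2795; answer -2795

-2795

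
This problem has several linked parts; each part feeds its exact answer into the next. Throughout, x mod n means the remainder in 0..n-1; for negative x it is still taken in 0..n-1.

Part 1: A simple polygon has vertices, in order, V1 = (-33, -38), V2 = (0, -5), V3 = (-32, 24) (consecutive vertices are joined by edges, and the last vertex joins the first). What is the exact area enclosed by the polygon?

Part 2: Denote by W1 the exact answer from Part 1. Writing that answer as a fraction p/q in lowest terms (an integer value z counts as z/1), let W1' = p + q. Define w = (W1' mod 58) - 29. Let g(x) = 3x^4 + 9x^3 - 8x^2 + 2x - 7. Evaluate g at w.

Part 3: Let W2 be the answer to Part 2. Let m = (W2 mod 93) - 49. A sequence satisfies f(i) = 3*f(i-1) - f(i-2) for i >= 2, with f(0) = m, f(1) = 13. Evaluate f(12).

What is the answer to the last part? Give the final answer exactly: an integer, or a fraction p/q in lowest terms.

Part 1: cross terms: (-33*-5 - 0*-38)=165, (0*24 - -32*-5)=-160, (-32*-38 - -33*24)=2008; twice the area = |2013| = 2013; area = 2013/2; answer 2013/2
Part 2: W1 = 2013/2; threaded value p + q = 2015; w = 14; 3*(14)^4 + 9*(14)^3 - 8*(14)^2 + 2*(14)^1 - 7 = (115248) + (24696) + (-1568) + (28) + (-7) = 138397; answer 138397
Part 3: W2 = 138397; m = -36; f(2) = 3*(13) - 1*(-36) = 75; iterating: f(2)=75, f(3)=212, f(4)=561, f(5)=1471, f(6)=3852, f(7)=10085, f(8)=26403, f(9)=69124, f(10)=180969, f(11)=473783, f(12)=1240380; answer 1240380

1240380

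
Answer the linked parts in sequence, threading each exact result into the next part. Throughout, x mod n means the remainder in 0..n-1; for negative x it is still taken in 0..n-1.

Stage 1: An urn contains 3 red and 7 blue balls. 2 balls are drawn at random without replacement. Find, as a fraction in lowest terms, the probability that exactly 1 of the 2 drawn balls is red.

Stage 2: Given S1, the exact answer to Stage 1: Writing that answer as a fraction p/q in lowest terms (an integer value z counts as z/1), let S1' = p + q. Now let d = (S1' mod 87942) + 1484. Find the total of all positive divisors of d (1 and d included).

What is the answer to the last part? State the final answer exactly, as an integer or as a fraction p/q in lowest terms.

3024

Stage 1: total draws C(10,2) = 45; favorable C(3,1)*C(7,1) = 21; P = 7/15; answer 7/15
Stage 2: S1 = 7/15; threaded value p + q = 22; d = 1506; 1506 = 2 * 3 * 251; sigma = (1 + 2) * (1 + 3) * (1 + 251) = 3 * 4 * 252 = 3024; answer 3024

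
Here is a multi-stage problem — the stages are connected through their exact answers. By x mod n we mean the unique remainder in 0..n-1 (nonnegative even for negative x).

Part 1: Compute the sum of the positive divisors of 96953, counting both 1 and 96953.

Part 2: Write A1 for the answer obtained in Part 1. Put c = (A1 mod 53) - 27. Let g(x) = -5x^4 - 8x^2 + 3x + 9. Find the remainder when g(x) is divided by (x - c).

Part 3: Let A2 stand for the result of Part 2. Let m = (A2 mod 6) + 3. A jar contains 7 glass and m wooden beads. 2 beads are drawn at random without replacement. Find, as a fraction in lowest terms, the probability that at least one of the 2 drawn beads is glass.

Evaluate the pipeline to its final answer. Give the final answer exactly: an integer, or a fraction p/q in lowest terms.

Part 1: 96953 is prime, so its only divisors are 1 and 96953; sigma = 1 + 96953 = 96954; answer 96954
Part 2: A1 = 96954; c = -10; remainder = value at the root: -5*(-10)^4 - 8*(-10)^2 + 3*(-10)^1 + 9 = (-50000) + (-800) + (-30) + (9) = -50821; answer -50821
Part 3: A2 = -50821; m = 8; total draws C(15,2) = 105; complement C(8,2) = 28; favorable 105 - 28 = 77; P = 11/15; answer 11/15

11/15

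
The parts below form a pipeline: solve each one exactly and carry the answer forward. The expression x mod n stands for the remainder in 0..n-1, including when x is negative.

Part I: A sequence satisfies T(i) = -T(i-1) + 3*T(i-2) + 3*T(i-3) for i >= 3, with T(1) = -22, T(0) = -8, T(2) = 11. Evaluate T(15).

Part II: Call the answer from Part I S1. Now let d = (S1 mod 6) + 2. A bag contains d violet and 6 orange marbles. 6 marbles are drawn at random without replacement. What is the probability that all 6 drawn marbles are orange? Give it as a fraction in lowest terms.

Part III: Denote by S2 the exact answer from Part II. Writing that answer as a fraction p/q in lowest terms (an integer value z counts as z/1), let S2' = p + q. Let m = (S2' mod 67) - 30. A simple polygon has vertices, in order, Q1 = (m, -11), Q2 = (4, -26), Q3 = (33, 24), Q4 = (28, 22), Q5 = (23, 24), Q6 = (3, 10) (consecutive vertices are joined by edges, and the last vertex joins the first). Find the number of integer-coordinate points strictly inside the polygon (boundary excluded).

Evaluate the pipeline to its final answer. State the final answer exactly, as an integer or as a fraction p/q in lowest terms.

Part I: T(3) = -1*(11) + 3*(-22) + 3*(-8) = -101; iterating: T(3)=-101, T(4)=68, T(5)=-338, T(6)=239, T(7)=-1049, T(8)=752, T(9)=-3182, T(10)=2291, T(11)=-9581, T(12)=6908, T(13)=-28778, T(14)=20759, T(15)=-86369; answer -86369
Part II: S1 = -86369; d = 3; total draws C(9,6) = 84; favorable C(6,6) = 1; P = 1/84; answer 1/84
Part III: S2 = 1/84; threaded value p + q = 85; m = -12; cross terms: (-12*-26 - 4*-11)=356, (4*24 - 33*-26)=954, (33*22 - 28*24)=54, (28*24 - 23*22)=166, (23*10 - 3*24)=158, (3*-11 - -12*10)=87; twice the area = |1775| = 1775; area = 1775/2; boundary points = 1 + 1 + 1 + 1 + 2 + 3 = 9; strictly interior points = area - boundary/2 + 1 = 884; answer 884

884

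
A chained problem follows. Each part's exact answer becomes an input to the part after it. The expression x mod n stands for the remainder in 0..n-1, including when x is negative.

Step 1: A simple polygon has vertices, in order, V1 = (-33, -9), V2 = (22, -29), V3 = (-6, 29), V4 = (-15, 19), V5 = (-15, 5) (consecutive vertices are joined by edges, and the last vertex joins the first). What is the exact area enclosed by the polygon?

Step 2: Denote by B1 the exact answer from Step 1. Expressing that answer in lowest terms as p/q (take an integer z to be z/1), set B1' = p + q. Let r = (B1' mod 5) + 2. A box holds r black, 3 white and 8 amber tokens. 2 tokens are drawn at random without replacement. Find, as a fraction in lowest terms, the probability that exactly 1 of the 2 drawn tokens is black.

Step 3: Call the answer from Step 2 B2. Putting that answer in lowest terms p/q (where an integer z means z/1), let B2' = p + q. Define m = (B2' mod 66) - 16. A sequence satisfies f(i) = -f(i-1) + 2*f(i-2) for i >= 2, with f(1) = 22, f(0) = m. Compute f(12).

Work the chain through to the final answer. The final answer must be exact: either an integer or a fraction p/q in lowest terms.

Step 1: cross terms: (-33*-29 - 22*-9)=1155, (22*29 - -6*-29)=464, (-6*19 - -15*29)=321, (-15*5 - -15*19)=210, (-15*-9 - -33*5)=300; twice the area = |2450| = 2450; area = 1225; answer 1225
Step 2: B1 = 1225; threaded value p + q = 1226; r = 3; total draws C(14,2) = 91; favorable C(3,1)*C(11,1) = 33; P = 33/91; answer 33/91
Step 3: B2 = 33/91; threaded value p + q = 124; m = 42; f(2) = -1*(22) + 2*(42) = 62; iterating: f(2)=62, f(3)=-18, f(4)=142, f(5)=-178, f(6)=462, f(7)=-818, f(8)=1742, f(9)=-3378, f(10)=6862, f(11)=-13618, f(12)=27342; answer 27342

27342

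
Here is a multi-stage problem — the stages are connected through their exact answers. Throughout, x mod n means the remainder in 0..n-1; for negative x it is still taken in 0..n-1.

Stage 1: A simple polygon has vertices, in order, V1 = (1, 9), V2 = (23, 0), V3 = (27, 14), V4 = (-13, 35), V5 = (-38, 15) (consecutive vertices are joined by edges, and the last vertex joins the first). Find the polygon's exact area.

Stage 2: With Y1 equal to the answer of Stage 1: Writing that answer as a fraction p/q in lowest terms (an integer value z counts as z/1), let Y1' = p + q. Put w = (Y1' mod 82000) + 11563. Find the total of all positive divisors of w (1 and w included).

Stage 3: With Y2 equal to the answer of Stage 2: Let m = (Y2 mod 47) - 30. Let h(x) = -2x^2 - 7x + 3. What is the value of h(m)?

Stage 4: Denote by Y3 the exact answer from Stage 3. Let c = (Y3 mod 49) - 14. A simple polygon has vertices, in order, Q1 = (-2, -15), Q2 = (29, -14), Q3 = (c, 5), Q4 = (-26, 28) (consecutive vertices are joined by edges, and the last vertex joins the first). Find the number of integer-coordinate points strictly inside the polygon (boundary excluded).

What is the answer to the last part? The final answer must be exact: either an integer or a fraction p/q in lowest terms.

318

Stage 1: cross terms: (1*0 - 23*9)=-207, (23*14 - 27*0)=322, (27*35 - -13*14)=1127, (-13*15 - -38*35)=1135, (-38*9 - 1*15)=-357; twice the area = |2020| = 2020; area = 1010; answer 1010
Stage 2: Y1 = 1010; threaded value p + q = 1011; w = 12574; 12574 = 2 * 6287; sigma = (1 + 2) * (1 + 6287) = 3 * 6288 = 18864; answer 18864
Stage 3: Y2 = 18864; m = -13; -2*(-13)^2 - 7*(-13)^1 + 3 = (-338) + (91) + (3) = -244; answer -244
Stage 4: Y3 = -244; c = -13; cross terms: (-2*-14 - 29*-15)=463, (29*5 - -13*-14)=-37, (-13*28 - -26*5)=-234, (-26*-15 - -2*28)=446; twice the area = |638| = 638; area = 319; boundary points = 1 + 1 + 1 + 1 = 4; strictly interior points = area - boundary/2 + 1 = 318; answer 318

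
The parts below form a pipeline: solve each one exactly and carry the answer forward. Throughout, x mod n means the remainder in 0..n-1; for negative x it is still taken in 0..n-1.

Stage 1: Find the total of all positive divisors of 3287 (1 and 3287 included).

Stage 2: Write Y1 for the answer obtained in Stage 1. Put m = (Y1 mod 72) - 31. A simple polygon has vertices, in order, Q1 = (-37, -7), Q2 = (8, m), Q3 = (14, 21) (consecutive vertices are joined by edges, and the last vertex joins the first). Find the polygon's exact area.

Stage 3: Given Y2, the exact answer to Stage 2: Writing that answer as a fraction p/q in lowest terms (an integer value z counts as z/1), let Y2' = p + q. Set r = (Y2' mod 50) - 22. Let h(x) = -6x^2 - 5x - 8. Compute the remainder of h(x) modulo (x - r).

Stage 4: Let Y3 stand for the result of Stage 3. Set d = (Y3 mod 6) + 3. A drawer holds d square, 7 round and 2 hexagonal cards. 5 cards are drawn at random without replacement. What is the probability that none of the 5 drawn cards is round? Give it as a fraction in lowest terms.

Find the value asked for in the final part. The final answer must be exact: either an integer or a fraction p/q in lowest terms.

2/429

Stage 1: 3287 = 19 * 173; sigma = (1 + 19) * (1 + 173) = 20 * 174 = 3480; answer 3480
Stage 2: Y1 = 3480; m = -7; cross terms: (-37*-7 - 8*-7)=315, (8*21 - 14*-7)=266, (14*-7 - -37*21)=679; twice the area = |1260| = 1260; area = 630; answer 630
Stage 3: Y2 = 630; threaded value p + q = 631; r = 9; remainder = value at the root: -6*(9)^2 - 5*(9)^1 - 8 = (-486) + (-45) + (-8) = -539; answer -539
Stage 4: Y3 = -539; d = 4; total draws C(13,5) = 1287; favorable C(6,5) = 6; P = 2/429; answer 2/429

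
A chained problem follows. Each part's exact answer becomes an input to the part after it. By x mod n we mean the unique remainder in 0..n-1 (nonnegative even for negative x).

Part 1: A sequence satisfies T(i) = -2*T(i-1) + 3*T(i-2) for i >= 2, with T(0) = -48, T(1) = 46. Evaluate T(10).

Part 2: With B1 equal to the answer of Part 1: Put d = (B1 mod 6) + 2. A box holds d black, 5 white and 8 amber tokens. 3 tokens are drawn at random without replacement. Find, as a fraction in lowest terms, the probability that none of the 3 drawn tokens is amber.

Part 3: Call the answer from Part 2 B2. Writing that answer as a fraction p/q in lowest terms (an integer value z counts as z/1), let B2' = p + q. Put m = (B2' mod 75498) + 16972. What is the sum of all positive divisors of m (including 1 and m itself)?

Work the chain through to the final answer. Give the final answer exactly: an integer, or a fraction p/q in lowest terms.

Part 1: T(2) = -2*(46) + 3*(-48) = -236; iterating: T(2)=-236, T(3)=610, T(4)=-1928, T(5)=5686, T(6)=-17156, T(7)=51370, T(8)=-154208, T(9)=462526, T(10)=-1387676; answer -1387676
Part 2: B1 = -1387676; d = 6; total draws C(19,3) = 969; favorable C(11,3) = 165; P = 55/323; answer 55/323
Part 3: B2 = 55/323; threaded value p + q = 378; m = 17350; 17350 = 2 * 5^2 * 347; sigma = (1 + 2) * (1 + 5 + 25) * (1 + 347) = 3 * 31 * 348 = 32364; answer 32364

32364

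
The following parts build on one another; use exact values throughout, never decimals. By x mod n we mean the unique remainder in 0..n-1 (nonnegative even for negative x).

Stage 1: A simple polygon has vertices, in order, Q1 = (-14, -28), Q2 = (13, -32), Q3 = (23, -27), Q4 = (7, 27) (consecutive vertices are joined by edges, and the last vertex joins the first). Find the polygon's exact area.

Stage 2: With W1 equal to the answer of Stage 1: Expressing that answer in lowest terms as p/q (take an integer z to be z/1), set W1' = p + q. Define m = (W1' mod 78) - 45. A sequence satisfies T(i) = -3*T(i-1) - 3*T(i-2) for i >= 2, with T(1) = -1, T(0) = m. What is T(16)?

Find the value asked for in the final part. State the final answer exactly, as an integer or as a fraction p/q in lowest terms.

Stage 1: cross terms: (-14*-32 - 13*-28)=812, (13*-27 - 23*-32)=385, (23*27 - 7*-27)=810, (7*-28 - -14*27)=182; twice the area = |2189| = 2189; area = 2189/2; answer 2189/2
Stage 2: W1 = 2189/2; threaded value p + q = 2191; m = -38; T(2) = -3*(-1) - 3*(-38) = 117; iterating: T(2)=117, T(3)=-348, T(4)=693, T(5)=-1035, T(6)=1026, T(7)=27, T(8)=-3159, T(9)=9396, T(10)=-18711, T(11)=27945, T(12)=-27702, T(13)=-729, T(14)=85293, T(15)=-253692, T(16)=505197; answer 505197

505197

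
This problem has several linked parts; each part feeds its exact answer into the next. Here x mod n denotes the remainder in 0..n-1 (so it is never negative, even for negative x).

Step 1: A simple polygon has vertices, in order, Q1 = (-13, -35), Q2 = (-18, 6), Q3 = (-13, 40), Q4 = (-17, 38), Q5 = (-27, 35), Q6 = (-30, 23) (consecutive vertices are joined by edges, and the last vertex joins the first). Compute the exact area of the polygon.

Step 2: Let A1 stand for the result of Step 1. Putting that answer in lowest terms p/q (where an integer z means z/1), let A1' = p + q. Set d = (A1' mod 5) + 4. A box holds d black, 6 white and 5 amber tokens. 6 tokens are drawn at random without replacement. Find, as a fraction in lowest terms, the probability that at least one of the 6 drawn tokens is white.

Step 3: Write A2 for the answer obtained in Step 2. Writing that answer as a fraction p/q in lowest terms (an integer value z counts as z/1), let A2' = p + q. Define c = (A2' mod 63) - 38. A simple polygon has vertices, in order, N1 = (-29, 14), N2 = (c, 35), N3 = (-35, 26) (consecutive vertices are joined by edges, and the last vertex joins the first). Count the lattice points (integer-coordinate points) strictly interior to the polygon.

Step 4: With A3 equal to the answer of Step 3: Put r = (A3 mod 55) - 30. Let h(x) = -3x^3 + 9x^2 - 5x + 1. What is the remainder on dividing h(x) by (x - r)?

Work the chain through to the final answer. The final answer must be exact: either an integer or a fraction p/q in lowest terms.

Step 1: cross terms: (-13*6 - -18*-35)=-708, (-18*40 - -13*6)=-642, (-13*38 - -17*40)=186, (-17*35 - -27*38)=431, (-27*23 - -30*35)=429, (-30*-35 - -13*23)=1349; twice the area = |1045| = 1045; area = 1045/2; answer 1045/2
Step 2: A1 = 1045/2; threaded value p + q = 1047; d = 6; total draws C(17,6) = 12376; complement C(11,6) = 462; favorable 12376 - 462 = 11914; P = 851/884; answer 851/884
Step 3: A2 = 851/884; threaded value p + q = 1735; c = -4; cross terms: (-29*35 - -4*14)=-959, (-4*26 - -35*35)=1121, (-35*14 - -29*26)=264; twice the area = |426| = 426; area = 213; boundary points = 1 + 1 + 6 = 8; strictly interior points = area - boundary/2 + 1 = 210; answer 210
Step 4: A3 = 210; r = 15; remainder = value at the root: -3*(15)^3 + 9*(15)^2 - 5*(15)^1 + 1 = (-10125) + (2025) + (-75) + (1) = -8174; answer -8174

-8174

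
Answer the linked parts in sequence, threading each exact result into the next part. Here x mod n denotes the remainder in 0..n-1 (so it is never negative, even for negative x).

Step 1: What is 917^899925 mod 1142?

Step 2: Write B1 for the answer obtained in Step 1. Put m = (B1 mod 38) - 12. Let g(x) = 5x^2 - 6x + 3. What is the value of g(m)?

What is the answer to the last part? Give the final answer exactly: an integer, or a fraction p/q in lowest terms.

Step 1: squarings mod 1142: 917^1=917, 917^2=377, 917^4=521, 917^8=787, 917^16=405, 917^32=719, 917^64=777, 917^128=753, 917^256=577, 917^512=607, 917^1024=725, 917^2048=305, 917^4096=523, 917^8192=591, 917^16384=971, 917^32768=691, 917^65536=125, 917^131072=779, 917^262144=439, 917^524288=865; 917^899925 = 917^1 * 917^4 * 917^16 * 917^64 * 917^256 * 917^512 * 917^2048 * 917^4096 * 917^8192 * 917^32768 * 917^65536 * 917^262144 * 917^524288 = 1111 (mod 1142); answer 1111
Step 2: B1 = 1111; m = -3; 5*(-3)^2 - 6*(-3)^1 + 3 = (45) + (18) + (3) = 66; answer 66

66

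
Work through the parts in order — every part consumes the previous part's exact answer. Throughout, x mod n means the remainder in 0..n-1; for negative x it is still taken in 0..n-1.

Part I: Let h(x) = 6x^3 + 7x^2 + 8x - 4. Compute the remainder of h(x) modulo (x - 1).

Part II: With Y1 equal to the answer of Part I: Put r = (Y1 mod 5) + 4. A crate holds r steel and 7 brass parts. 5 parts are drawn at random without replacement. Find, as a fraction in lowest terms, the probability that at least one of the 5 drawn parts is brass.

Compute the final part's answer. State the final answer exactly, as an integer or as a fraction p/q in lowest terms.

Part I: remainder = value at the root: 6*(1)^3 + 7*(1)^2 + 8*(1)^1 - 4 = (6) + (7) + (8) + (-4) = 17; answer 17
Part II: Y1 = 17; r = 6; total draws C(13,5) = 1287; complement C(6,5) = 6; favorable 1287 - 6 = 1281; P = 427/429; answer 427/429

427/429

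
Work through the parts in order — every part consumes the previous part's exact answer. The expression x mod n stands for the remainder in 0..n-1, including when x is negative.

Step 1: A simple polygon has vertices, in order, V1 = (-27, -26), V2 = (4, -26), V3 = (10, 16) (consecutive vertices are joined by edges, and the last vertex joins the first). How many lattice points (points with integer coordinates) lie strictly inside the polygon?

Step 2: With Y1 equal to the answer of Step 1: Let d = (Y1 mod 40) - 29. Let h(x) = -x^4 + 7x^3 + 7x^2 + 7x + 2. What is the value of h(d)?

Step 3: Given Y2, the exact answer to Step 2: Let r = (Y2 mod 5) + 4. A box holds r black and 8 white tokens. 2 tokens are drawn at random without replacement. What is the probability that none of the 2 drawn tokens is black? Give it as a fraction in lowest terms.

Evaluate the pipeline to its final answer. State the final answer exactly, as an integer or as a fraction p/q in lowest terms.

Step 1: cross terms: (-27*-26 - 4*-26)=806, (4*16 - 10*-26)=324, (10*-26 - -27*16)=172; twice the area = |1302| = 1302; area = 651; boundary points = 31 + 6 + 1 = 38; strictly interior points = area - boundary/2 + 1 = 633; answer 633
Step 2: Y1 = 633; d = 4; -1*(4)^4 + 7*(4)^3 + 7*(4)^2 + 7*(4)^1 + 2 = (-256) + (448) + (112) + (28) + (2) = 334; answer 334
Step 3: Y2 = 334; r = 8; total draws C(16,2) = 120; favorable C(8,2) = 28; P = 7/30; answer 7/30

7/30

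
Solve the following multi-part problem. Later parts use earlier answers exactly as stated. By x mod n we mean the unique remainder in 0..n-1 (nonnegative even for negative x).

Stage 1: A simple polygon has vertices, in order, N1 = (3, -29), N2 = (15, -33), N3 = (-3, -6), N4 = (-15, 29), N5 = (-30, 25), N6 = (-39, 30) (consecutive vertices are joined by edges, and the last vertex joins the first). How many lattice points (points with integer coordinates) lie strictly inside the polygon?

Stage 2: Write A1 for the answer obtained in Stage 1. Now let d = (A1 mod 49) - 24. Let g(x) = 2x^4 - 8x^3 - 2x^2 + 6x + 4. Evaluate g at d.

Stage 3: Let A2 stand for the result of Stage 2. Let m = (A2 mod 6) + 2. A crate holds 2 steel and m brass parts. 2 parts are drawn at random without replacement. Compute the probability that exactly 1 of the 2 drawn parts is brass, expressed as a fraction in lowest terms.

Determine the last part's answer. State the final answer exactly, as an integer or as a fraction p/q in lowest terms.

3/7

Stage 1: cross terms: (3*-33 - 15*-29)=336, (15*-6 - -3*-33)=-189, (-3*29 - -15*-6)=-177, (-15*25 - -30*29)=495, (-30*30 - -39*25)=75, (-39*-29 - 3*30)=1041; twice the area = |1581| = 1581; area = 1581/2; boundary points = 4 + 9 + 1 + 1 + 1 + 1 = 17; strictly interior points = area - boundary/2 + 1 = 783; answer 783
Stage 2: A1 = 783; d = 24; 2*(24)^4 - 8*(24)^3 - 2*(24)^2 + 6*(24)^1 + 4 = (663552) + (-110592) + (-1152) + (144) + (4) = 551956; answer 551956
Stage 3: A2 = 551956; m = 6; total draws C(8,2) = 28; favorable C(6,1)*C(2,1) = 12; P = 3/7; answer 3/7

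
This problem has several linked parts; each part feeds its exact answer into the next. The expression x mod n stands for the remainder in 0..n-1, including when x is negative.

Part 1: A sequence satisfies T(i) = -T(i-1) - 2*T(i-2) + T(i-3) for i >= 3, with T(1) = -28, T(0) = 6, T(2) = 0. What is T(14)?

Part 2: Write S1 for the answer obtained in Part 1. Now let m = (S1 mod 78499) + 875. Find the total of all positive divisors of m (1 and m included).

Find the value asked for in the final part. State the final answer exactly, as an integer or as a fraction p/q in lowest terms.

164360

Part 1: T(3) = -1*(0) - 2*(-28) + 1*(6) = 62; iterating: T(3)=62, T(4)=-90, T(5)=-34, T(6)=276, T(7)=-298, T(8)=-288, T(9)=1160, T(10)=-882, T(11)=-1726, T(12)=4650, T(13)=-2080, T(14)=-8946; answer -8946
Part 2: S1 = -8946; m = 70428; 70428 = 2^2 * 3 * 5869; sigma = (1 + 2 + 4) * (1 + 3) * (1 + 5869) = 7 * 4 * 5870 = 164360; answer 164360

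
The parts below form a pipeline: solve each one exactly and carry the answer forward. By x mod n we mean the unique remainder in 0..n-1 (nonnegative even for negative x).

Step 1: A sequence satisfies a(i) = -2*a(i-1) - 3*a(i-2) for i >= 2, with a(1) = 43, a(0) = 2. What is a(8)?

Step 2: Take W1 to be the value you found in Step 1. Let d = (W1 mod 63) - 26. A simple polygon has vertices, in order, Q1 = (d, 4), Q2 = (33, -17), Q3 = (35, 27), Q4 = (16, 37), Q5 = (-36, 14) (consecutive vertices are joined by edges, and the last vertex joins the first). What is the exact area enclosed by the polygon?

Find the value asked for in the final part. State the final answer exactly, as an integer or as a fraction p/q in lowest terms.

3381/2

Step 1: a(2) = -2*(43) - 3*(2) = -92; iterating: a(2)=-92, a(3)=55, a(4)=166, a(5)=-497, a(6)=496, a(7)=499, a(8)=-2486; answer -2486
Step 2: W1 = -2486; d = 8; cross terms: (8*-17 - 33*4)=-268, (33*27 - 35*-17)=1486, (35*37 - 16*27)=863, (16*14 - -36*37)=1556, (-36*4 - 8*14)=-256; twice the area = |3381| = 3381; area = 3381/2; answer 3381/2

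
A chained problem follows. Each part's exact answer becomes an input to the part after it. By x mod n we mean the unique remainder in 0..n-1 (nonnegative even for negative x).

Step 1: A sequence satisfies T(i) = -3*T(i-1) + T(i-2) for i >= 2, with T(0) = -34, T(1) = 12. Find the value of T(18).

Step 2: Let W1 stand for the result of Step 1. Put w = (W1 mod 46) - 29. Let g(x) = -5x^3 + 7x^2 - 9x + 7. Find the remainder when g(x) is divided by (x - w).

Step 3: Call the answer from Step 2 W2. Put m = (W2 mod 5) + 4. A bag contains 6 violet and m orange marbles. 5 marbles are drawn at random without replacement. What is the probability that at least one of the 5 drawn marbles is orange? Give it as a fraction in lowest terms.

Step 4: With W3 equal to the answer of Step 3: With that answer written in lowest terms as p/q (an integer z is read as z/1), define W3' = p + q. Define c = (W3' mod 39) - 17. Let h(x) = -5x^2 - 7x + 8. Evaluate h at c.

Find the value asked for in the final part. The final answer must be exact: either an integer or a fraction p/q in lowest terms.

Step 1: T(2) = -3*(12) + 1*(-34) = -70; iterating: T(2)=-70, T(3)=222, T(4)=-736, T(5)=2430, T(6)=-8026, T(7)=26508, T(8)=-87550, T(9)=289158, T(10)=-955024, T(11)=3154230, T(12)=-10417714, T(13)=34407372, T(14)=-113639830, T(15)=375326862, T(16)=-1239620416, T(17)=4094188110, T(18)=-13522184746; answer -13522184746
Step 2: W1 = -13522184746; w = -27; remainder = value at the root: -5*(-27)^3 + 7*(-27)^2 - 9*(-27)^1 + 7 = (98415) + (5103) + (243) + (7) = 103768; answer 103768
Step 3: W2 = 103768; m = 7; total draws C(13,5) = 1287; complement C(6,5) = 6; favorable 1287 - 6 = 1281; P = 427/429; answer 427/429
Step 4: W3 = 427/429; threaded value p + q = 856; c = 20; -5*(20)^2 - 7*(20)^1 + 8 = (-2000) + (-140) + (8) = -2132; answer -2132

-2132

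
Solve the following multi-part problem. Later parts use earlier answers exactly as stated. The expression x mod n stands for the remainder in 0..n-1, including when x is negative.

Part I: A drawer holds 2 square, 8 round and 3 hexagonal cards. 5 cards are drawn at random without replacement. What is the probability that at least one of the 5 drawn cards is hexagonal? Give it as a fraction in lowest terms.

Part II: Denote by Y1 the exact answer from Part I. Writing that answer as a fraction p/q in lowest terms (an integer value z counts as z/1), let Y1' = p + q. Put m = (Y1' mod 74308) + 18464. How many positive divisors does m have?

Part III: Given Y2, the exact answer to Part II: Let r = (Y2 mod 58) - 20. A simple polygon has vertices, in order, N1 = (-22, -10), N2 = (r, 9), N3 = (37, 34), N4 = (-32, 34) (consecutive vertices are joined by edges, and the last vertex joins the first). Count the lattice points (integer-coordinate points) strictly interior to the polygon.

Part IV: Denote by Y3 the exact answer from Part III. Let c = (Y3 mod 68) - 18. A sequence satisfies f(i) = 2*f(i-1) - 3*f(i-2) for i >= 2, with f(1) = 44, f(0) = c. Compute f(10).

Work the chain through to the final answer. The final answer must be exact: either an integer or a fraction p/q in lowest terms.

Part I: total draws C(13,5) = 1287; complement C(10,5) = 252; favorable 1287 - 252 = 1035; P = 115/143; answer 115/143
Part II: Y1 = 115/143; threaded value p + q = 258; m = 18722; 18722 = 2 * 11 * 23 * 37; number of divisors = (1+1) * (1+1) * (1+1) * (1+1) = 16; answer 16
Part III: Y2 = 16; r = -4; cross terms: (-22*9 - -4*-10)=-238, (-4*34 - 37*9)=-469, (37*34 - -32*34)=2346, (-32*-10 - -22*34)=1068; twice the area = |2707| = 2707; area = 2707/2; boundary points = 1 + 1 + 69 + 2 = 73; strictly interior points = area - boundary/2 + 1 = 1318; answer 1318
Part IV: Y3 = 1318; c = 8; f(2) = 2*(44) - 3*(8) = 64; iterating: f(2)=64, f(3)=-4, f(4)=-200, f(5)=-388, f(6)=-176, f(7)=812, f(8)=2152, f(9)=1868, f(10)=-2720; answer -2720

-2720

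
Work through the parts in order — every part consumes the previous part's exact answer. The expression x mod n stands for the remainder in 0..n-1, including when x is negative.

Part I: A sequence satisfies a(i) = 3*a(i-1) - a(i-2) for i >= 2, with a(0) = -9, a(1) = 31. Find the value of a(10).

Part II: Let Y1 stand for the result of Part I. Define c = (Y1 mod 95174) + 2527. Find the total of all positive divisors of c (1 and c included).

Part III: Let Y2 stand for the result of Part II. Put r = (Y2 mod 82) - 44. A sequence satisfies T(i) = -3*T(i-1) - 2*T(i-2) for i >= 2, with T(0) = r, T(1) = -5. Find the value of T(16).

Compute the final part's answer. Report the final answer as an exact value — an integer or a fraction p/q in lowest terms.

-1507277

Part I: a(2) = 3*(31) - 1*(-9) = 102; iterating: a(2)=102, a(3)=275, a(4)=723, a(5)=1894, a(6)=4959, a(7)=12983, a(8)=33990, a(9)=88987, a(10)=232971; answer 232971
Part II: Y1 = 232971; c = 45150; 45150 = 2 * 3 * 5^2 * 7 * 43; sigma = (1 + 2) * (1 + 3) * (1 + 5 + 25) * (1 + 7) * (1 + 43) = 3 * 4 * 31 * 8 * 44 = 130944; answer 130944
Part III: Y2 = 130944; r = 28; T(2) = -3*(-5) - 2*(28) = -41; iterating: T(2)=-41, T(3)=133, T(4)=-317, T(5)=685, T(6)=-1421, T(7)=2893, T(8)=-5837, T(9)=11725, T(10)=-23501, T(11)=47053, T(12)=-94157, T(13)=188365, T(14)=-376781, T(15)=753613, T(16)=-1507277; answer -1507277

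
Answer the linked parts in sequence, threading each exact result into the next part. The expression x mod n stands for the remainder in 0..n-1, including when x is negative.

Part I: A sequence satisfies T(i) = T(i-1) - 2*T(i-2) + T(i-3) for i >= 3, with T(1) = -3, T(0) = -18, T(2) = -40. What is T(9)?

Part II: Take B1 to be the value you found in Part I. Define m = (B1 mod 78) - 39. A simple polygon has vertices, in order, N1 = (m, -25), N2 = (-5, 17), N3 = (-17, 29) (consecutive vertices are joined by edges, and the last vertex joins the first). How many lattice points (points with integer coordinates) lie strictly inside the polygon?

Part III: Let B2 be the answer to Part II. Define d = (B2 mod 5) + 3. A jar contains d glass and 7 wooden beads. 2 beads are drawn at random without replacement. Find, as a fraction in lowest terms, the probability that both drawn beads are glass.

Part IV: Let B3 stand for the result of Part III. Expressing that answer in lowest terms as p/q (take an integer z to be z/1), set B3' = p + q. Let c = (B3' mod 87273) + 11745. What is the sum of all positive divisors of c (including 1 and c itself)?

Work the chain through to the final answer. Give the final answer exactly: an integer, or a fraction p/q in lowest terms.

24552

Part I: T(3) = 1*(-40) - 2*(-3) + 1*(-18) = -52; iterating: T(3)=-52, T(4)=25, T(5)=89, T(6)=-13, T(7)=-166, T(8)=-51, T(9)=268; answer 268
Part II: B1 = 268; m = -5; cross terms: (-5*17 - -5*-25)=-210, (-5*29 - -17*17)=144, (-17*-25 - -5*29)=570; twice the area = |504| = 504; area = 252; boundary points = 42 + 12 + 6 = 60; strictly interior points = area - boundary/2 + 1 = 223; answer 223
Part III: B2 = 223; d = 6; total draws C(13,2) = 78; favorable C(6,2) = 15; P = 5/26; answer 5/26
Part IV: B3 = 5/26; threaded value p + q = 31; c = 11776; 11776 = 2^9 * 23; sigma = (1 + 2 + 4 + 8 + 16 + 32 + 64 + 128 + 256 + 512) * (1 + 23) = 1023 * 24 = 24552; answer 24552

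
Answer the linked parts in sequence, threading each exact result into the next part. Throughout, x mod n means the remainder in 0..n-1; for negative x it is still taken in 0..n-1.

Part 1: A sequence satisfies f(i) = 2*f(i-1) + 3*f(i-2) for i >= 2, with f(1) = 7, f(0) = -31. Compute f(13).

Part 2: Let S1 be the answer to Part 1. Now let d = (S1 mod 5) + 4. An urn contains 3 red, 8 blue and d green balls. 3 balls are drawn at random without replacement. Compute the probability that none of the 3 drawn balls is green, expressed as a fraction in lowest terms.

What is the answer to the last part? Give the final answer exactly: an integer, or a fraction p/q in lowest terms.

Part 1: f(2) = 2*(7) + 3*(-31) = -79; iterating: f(2)=-79, f(3)=-137, f(4)=-511, f(5)=-1433, f(6)=-4399, f(7)=-13097, f(8)=-39391, f(9)=-118073, f(10)=-354319, f(11)=-1062857, f(12)=-3188671, f(13)=-9565913; answer -9565913
Part 2: S1 = -9565913; d = 6; total draws C(17,3) = 680; favorable C(11,3) = 165; P = 33/136; answer 33/136

33/136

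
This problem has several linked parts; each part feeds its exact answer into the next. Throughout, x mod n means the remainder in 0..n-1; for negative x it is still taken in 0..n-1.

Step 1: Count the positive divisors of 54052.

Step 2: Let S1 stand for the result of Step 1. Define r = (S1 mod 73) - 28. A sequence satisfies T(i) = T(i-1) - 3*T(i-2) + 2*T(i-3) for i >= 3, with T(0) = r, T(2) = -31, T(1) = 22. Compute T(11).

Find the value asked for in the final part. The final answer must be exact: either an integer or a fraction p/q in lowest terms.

Step 1: 54052 = 2^2 * 13513; number of divisors = (2+1) * (1+1) = 6; answer 6
Step 2: S1 = 6; r = -22; T(3) = 1*(-31) - 3*(22) + 2*(-22) = -141; iterating: T(3)=-141, T(4)=-4, T(5)=357, T(6)=87, T(7)=-992, T(8)=-539, T(9)=2611, T(10)=2244, T(11)=-6667; answer -6667

-6667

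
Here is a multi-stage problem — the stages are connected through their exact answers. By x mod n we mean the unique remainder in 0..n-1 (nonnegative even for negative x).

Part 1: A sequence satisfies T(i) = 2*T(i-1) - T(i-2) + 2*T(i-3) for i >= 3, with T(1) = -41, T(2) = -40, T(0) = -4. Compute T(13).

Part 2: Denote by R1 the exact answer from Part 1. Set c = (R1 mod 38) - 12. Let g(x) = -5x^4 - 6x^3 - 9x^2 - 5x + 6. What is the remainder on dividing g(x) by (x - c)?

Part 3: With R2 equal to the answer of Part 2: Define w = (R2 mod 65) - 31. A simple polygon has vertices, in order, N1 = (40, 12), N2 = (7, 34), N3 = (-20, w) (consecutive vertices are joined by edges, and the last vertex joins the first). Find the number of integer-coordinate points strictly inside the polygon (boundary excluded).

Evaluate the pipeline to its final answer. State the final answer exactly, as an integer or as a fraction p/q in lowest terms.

Part 1: T(3) = 2*(-40) - 1*(-41) + 2*(-4) = -47; iterating: T(3)=-47, T(4)=-136, T(5)=-305, T(6)=-568, T(7)=-1103, T(8)=-2248, T(9)=-4529, T(10)=-9016, T(11)=-17999, T(12)=-36040, T(13)=-72113; answer -72113
Part 2: R1 = -72113; c = -1; remainder = value at the root: -5*(-1)^4 - 6*(-1)^3 - 9*(-1)^2 - 5*(-1)^1 + 6 = (-5) + (6) + (-9) + (5) + (6) = 3; answer 3
Part 3: R2 = 3; w = -28; cross terms: (40*34 - 7*12)=1276, (7*-28 - -20*34)=484, (-20*12 - 40*-28)=880; twice the area = |2640| = 2640; area = 1320; boundary points = 11 + 1 + 20 = 32; strictly interior points = area - boundary/2 + 1 = 1305; answer 1305

1305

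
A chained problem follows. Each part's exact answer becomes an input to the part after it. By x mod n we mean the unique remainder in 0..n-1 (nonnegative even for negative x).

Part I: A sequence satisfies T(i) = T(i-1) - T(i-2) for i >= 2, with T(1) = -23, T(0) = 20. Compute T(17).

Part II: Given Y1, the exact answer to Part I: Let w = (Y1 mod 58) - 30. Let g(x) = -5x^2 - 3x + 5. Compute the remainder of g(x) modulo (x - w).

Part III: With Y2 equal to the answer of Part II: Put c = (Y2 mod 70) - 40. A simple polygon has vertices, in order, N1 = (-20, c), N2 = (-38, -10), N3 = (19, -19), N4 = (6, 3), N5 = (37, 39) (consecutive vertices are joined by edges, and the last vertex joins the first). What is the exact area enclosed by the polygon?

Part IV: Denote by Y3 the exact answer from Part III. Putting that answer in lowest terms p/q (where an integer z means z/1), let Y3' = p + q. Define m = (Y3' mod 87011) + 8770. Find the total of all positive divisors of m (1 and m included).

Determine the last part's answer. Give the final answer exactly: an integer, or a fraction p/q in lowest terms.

Part I: T(2) = 1*(-23) - 1*(20) = -43; iterating: T(2)=-43, T(3)=-20, T(4)=23, T(5)=43, T(6)=20, T(7)=-23, T(8)=-43, T(9)=-20, T(10)=23, T(11)=43, T(12)=20, T(13)=-23, T(14)=-43, T(15)=-20, T(16)=23, T(17)=43; answer 43
Part II: Y1 = 43; w = 13; remainder = value at the root: -5*(13)^2 - 3*(13)^1 + 5 = (-845) + (-39) + (5) = -879; answer -879
Part III: Y2 = -879; c = -9; cross terms: (-20*-10 - -38*-9)=-142, (-38*-19 - 19*-10)=912, (19*3 - 6*-19)=171, (6*39 - 37*3)=123, (37*-9 - -20*39)=447; twice the area = |1511| = 1511; area = 1511/2; answer 1511/2
Part IV: Y3 = 1511/2; threaded value p + q = 1513; m = 10283; 10283 = 7 * 13 * 113; sigma = (1 + 7) * (1 + 13) * (1 + 113) = 8 * 14 * 114 = 12768; answer 12768

12768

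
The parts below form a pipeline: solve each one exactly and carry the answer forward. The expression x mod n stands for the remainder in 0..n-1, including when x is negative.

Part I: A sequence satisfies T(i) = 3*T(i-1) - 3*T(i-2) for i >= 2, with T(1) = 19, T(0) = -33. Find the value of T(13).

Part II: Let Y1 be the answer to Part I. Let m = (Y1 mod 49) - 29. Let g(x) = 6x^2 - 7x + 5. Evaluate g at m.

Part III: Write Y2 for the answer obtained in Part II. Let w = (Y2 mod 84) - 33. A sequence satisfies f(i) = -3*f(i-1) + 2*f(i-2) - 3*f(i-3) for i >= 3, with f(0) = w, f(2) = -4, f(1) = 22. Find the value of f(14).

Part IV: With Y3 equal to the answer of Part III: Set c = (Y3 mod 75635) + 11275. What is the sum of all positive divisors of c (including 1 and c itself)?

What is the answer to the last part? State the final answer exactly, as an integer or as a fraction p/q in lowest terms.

47700

Part I: T(2) = 3*(19) - 3*(-33) = 156; iterating: T(2)=156, T(3)=411, T(4)=765, T(5)=1062, T(6)=891, T(7)=-513, T(8)=-4212, T(9)=-11097, T(10)=-20655, T(11)=-28674, T(12)=-24057, T(13)=13851; answer 13851
Part II: Y1 = 13851; m = 4; 6*(4)^2 - 7*(4)^1 + 5 = (96) + (-28) + (5) = 73; answer 73
Part III: Y2 = 73; w = 40; f(3) = -3*(-4) + 2*(22) - 3*(40) = -64; iterating: f(3)=-64, f(4)=118, f(5)=-470, f(6)=1838, f(7)=-6808, f(8)=25510, f(9)=-95660, f(10)=358424, f(11)=-1343122, f(12)=5033194, f(13)=-18861098, f(14)=70679048; answer 70679048
Part IV: Y3 = 70679048; c = 47233; 47233 = 149 * 317; sigma = (1 + 149) * (1 + 317) = 150 * 318 = 47700; answer 47700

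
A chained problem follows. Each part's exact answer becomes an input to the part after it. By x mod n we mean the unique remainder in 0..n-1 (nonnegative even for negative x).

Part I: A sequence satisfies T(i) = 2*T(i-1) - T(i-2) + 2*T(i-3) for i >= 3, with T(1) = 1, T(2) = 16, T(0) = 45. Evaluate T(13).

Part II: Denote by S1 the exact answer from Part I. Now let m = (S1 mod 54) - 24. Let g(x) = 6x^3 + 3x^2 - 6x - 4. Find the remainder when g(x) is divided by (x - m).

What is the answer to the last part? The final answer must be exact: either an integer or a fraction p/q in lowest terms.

Part I: T(3) = 2*(16) - 1*(1) + 2*(45) = 121; iterating: T(3)=121, T(4)=228, T(5)=367, T(6)=748, T(7)=1585, T(8)=3156, T(9)=6223, T(10)=12460, T(11)=25009, T(12)=50004, T(13)=99919; answer 99919
Part II: S1 = 99919; m = -5; remainder = value at the root: 6*(-5)^3 + 3*(-5)^2 - 6*(-5)^1 - 4 = (-750) + (75) + (30) + (-4) = -649; answer -649

-649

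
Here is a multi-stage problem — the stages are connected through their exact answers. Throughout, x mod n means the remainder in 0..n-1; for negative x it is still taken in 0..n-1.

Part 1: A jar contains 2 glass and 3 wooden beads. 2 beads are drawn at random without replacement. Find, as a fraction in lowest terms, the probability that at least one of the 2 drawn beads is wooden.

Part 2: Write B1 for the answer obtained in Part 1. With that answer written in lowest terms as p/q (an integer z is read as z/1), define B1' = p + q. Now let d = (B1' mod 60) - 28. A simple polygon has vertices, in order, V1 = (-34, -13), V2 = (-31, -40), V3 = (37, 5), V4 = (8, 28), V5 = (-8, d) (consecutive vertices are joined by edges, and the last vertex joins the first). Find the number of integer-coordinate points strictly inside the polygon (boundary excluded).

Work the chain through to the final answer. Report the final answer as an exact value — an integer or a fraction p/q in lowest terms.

Part 1: total draws C(5,2) = 10; complement C(2,2) = 1; favorable 10 - 1 = 9; P = 9/10; answer 9/10
Part 2: B1 = 9/10; threaded value p + q = 19; d = -9; cross terms: (-34*-40 - -31*-13)=957, (-31*5 - 37*-40)=1325, (37*28 - 8*5)=996, (8*-9 - -8*28)=152, (-8*-13 - -34*-9)=-202; twice the area = |3228| = 3228; area = 1614; boundary points = 3 + 1 + 1 + 1 + 2 = 8; strictly interior points = area - boundary/2 + 1 = 1611; answer 1611

1611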